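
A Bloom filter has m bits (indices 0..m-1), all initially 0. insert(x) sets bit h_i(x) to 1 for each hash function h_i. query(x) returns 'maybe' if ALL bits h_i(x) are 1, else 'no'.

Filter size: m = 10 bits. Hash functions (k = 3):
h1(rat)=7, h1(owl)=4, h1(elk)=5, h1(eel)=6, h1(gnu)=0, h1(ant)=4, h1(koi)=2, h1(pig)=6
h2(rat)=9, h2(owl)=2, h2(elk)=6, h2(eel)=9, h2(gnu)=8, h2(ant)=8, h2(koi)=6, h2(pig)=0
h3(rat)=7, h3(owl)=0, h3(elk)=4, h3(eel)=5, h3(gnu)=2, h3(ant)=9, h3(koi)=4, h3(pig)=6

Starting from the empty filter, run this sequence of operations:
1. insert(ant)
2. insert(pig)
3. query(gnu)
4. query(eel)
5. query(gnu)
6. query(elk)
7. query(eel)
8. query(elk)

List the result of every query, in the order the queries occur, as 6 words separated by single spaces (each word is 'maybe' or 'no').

Answer: no no no no no no

Derivation:
Start: bits=0000000000
Op 1: insert ant -> sets bits 4 8 9 -> bits=0000100011
Op 2: insert pig -> sets bits 0 6 -> bits=1000101011
Op 3: query gnu -> checks bit0=1, bit2=0, bit8=1 (has a 0) -> no
Op 4: query eel -> checks bit5=0, bit6=1, bit9=1 (has a 0) -> no
Op 5: query gnu -> checks bit0=1, bit2=0, bit8=1 (has a 0) -> no
Op 6: query elk -> checks bit4=1, bit5=0, bit6=1 (has a 0) -> no
Op 7: query eel -> checks bit5=0, bit6=1, bit9=1 (has a 0) -> no
Op 8: query elk -> checks bit4=1, bit5=0, bit6=1 (has a 0) -> no
Query results in order: no no no no no no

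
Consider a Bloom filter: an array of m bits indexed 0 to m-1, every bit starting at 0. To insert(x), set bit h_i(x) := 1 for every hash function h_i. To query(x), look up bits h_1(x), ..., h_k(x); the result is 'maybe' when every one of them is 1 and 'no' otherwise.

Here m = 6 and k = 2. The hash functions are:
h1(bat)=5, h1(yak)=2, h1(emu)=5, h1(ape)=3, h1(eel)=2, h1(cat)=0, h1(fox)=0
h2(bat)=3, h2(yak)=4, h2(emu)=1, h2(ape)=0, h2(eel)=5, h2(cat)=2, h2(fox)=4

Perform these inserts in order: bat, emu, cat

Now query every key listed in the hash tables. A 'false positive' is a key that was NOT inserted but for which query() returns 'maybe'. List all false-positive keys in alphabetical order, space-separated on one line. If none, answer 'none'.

Start: bits=000000
After insert 'bat': sets bits 3 5 -> bits=000101
After insert 'emu': sets bits 1 5 -> bits=010101
After insert 'cat': sets bits 0 2 -> bits=111101
Not inserted: ape eel fox yak — query each against bits=111101:
query ape: checks bit0=1, bit3=1 (all 1) -> maybe => FALSE POSITIVE
query eel: checks bit2=1, bit5=1 (all 1) -> maybe => FALSE POSITIVE
query fox: checks bit0=1, bit4=0 (has a 0) -> no => not a false positive
query yak: checks bit2=1, bit4=0 (has a 0) -> no => not a false positive
False positives (alphabetical): ape eel

Answer: ape eel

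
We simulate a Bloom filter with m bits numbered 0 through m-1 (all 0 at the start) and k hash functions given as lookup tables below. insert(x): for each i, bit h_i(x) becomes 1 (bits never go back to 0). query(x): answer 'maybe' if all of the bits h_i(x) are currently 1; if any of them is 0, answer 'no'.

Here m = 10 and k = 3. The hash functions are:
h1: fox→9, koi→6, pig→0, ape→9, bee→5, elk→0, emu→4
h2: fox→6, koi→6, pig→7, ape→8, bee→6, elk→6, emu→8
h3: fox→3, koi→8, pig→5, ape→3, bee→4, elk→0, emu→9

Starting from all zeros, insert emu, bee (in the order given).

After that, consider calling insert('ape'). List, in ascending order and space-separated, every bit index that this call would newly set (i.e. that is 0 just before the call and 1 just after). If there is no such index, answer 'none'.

Answer: 3

Derivation:
Start: bits=0000000000
After insert 'emu': sets bits 4 8 9 -> bits=0000100011
After insert 'bee': sets bits 4 5 6 -> bits=0000111011
insert 'ape' would touch bits 3 8 9; currently bit3=0, bit8=1, bit9=1
Bits that are 0 among those (would change 0->1): 3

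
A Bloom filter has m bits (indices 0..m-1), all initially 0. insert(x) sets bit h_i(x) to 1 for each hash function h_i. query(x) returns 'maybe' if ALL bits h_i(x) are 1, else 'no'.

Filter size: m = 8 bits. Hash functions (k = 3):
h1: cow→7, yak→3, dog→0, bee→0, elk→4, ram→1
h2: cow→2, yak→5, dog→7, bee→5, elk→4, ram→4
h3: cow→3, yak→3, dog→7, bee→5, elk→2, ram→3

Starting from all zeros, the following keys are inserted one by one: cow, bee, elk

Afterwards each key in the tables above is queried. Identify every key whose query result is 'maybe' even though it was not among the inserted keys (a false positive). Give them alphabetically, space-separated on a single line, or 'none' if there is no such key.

Start: bits=00000000
After insert 'cow': sets bits 2 3 7 -> bits=00110001
After insert 'bee': sets bits 0 5 -> bits=10110101
After insert 'elk': sets bits 2 4 -> bits=10111101
Not inserted: dog ram yak — query each against bits=10111101:
query dog: checks bit0=1, bit7=1 (all 1) -> maybe => FALSE POSITIVE
query ram: checks bit1=0, bit3=1, bit4=1 (has a 0) -> no => not a false positive
query yak: checks bit3=1, bit5=1 (all 1) -> maybe => FALSE POSITIVE
False positives (alphabetical): dog yak

Answer: dog yak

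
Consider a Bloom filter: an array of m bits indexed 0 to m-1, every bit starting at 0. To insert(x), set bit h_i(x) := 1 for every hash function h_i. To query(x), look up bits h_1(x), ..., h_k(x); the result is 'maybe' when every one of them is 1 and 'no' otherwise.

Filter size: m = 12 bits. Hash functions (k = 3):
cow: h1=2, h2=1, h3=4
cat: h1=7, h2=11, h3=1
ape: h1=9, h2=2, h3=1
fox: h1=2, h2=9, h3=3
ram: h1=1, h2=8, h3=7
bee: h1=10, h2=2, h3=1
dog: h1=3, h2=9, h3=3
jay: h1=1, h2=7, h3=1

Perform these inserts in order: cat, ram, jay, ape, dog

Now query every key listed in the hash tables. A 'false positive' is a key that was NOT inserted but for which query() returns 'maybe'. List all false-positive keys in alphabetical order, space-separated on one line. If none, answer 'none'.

Answer: fox

Derivation:
Start: bits=000000000000
After insert 'cat': sets bits 1 7 11 -> bits=010000010001
After insert 'ram': sets bits 1 7 8 -> bits=010000011001
After insert 'jay': sets bits 1 7 -> bits=010000011001
After insert 'ape': sets bits 1 2 9 -> bits=011000011101
After insert 'dog': sets bits 3 9 -> bits=011100011101
Not inserted: bee cow fox — query each against bits=011100011101:
query bee: checks bit1=1, bit2=1, bit10=0 (has a 0) -> no => not a false positive
query cow: checks bit1=1, bit2=1, bit4=0 (has a 0) -> no => not a false positive
query fox: checks bit2=1, bit3=1, bit9=1 (all 1) -> maybe => FALSE POSITIVE
False positives (alphabetical): fox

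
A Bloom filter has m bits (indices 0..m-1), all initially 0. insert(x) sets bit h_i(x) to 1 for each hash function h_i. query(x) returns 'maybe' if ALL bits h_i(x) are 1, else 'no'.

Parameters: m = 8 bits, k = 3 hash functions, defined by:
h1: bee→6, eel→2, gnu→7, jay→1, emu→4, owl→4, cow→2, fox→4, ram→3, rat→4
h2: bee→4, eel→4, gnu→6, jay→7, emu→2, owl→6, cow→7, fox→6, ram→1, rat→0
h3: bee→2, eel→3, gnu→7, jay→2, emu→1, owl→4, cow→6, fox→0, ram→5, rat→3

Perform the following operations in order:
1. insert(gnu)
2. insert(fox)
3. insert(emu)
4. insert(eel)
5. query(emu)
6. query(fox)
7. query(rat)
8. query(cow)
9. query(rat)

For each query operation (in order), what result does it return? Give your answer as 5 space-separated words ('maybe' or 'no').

Start: bits=00000000
Op 1: insert gnu -> sets bits 6 7 -> bits=00000011
Op 2: insert fox -> sets bits 0 4 6 -> bits=10001011
Op 3: insert emu -> sets bits 1 2 4 -> bits=11101011
Op 4: insert eel -> sets bits 2 3 4 -> bits=11111011
Op 5: query emu -> checks bit1=1, bit2=1, bit4=1 (all 1) -> maybe
Op 6: query fox -> checks bit0=1, bit4=1, bit6=1 (all 1) -> maybe
Op 7: query rat -> checks bit0=1, bit3=1, bit4=1 (all 1) -> maybe
Op 8: query cow -> checks bit2=1, bit6=1, bit7=1 (all 1) -> maybe
Op 9: query rat -> checks bit0=1, bit3=1, bit4=1 (all 1) -> maybe
Query results in order: maybe maybe maybe maybe maybe

Answer: maybe maybe maybe maybe maybe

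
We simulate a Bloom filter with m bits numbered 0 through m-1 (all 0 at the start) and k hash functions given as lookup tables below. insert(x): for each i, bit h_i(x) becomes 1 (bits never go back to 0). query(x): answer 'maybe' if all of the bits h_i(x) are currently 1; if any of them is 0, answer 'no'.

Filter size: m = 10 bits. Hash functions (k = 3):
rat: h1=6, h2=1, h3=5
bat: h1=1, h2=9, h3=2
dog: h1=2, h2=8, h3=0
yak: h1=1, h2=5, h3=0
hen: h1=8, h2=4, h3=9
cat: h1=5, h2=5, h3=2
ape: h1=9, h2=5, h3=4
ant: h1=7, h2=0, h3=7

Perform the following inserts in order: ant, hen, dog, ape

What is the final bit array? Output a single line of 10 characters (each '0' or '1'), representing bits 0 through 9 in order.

Answer: 1010110111

Derivation:
Start: bits=0000000000
After insert 'ant': sets bits 0 7 -> bits=1000000100
After insert 'hen': sets bits 4 8 9 -> bits=1000100111
After insert 'dog': sets bits 0 2 8 -> bits=1010100111
After insert 'ape': sets bits 4 5 9 -> bits=1010110111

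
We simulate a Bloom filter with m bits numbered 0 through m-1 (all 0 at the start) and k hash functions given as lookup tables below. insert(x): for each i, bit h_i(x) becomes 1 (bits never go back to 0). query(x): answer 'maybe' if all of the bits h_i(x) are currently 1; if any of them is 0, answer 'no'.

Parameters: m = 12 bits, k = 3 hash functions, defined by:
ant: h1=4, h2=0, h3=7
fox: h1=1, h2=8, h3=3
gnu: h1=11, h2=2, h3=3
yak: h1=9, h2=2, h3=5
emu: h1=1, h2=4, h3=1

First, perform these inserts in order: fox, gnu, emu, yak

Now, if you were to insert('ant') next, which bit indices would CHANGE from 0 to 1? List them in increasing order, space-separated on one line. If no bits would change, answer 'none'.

Answer: 0 7

Derivation:
Start: bits=000000000000
After insert 'fox': sets bits 1 3 8 -> bits=010100001000
After insert 'gnu': sets bits 2 3 11 -> bits=011100001001
After insert 'emu': sets bits 1 4 -> bits=011110001001
After insert 'yak': sets bits 2 5 9 -> bits=011111001101
insert 'ant' would touch bits 0 4 7; currently bit0=0, bit4=1, bit7=0
Bits that are 0 among those (would change 0->1): 0 7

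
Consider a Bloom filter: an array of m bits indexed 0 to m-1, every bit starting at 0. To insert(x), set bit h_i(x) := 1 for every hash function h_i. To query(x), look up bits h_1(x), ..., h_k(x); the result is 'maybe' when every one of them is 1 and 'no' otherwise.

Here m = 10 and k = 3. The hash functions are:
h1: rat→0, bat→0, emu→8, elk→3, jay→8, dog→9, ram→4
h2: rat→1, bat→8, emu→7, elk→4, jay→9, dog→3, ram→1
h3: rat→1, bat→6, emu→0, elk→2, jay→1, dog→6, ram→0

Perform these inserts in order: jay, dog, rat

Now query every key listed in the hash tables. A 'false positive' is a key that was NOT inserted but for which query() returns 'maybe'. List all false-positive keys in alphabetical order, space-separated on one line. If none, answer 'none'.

Answer: bat

Derivation:
Start: bits=0000000000
After insert 'jay': sets bits 1 8 9 -> bits=0100000011
After insert 'dog': sets bits 3 6 9 -> bits=0101001011
After insert 'rat': sets bits 0 1 -> bits=1101001011
Not inserted: bat elk emu ram — query each against bits=1101001011:
query bat: checks bit0=1, bit6=1, bit8=1 (all 1) -> maybe => FALSE POSITIVE
query elk: checks bit2=0, bit3=1, bit4=0 (has a 0) -> no => not a false positive
query emu: checks bit0=1, bit7=0, bit8=1 (has a 0) -> no => not a false positive
query ram: checks bit0=1, bit1=1, bit4=0 (has a 0) -> no => not a false positive
False positives (alphabetical): bat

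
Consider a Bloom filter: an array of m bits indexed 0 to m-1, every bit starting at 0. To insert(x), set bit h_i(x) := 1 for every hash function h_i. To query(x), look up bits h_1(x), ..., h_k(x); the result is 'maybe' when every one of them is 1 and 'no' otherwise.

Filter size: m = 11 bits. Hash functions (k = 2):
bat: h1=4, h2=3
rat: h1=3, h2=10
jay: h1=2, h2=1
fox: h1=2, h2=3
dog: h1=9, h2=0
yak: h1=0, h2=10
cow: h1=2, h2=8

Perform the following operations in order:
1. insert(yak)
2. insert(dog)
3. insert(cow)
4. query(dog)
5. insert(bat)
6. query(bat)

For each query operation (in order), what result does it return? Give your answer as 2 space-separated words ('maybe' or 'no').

Answer: maybe maybe

Derivation:
Start: bits=00000000000
Op 1: insert yak -> sets bits 0 10 -> bits=10000000001
Op 2: insert dog -> sets bits 0 9 -> bits=10000000011
Op 3: insert cow -> sets bits 2 8 -> bits=10100000111
Op 4: query dog -> checks bit0=1, bit9=1 (all 1) -> maybe
Op 5: insert bat -> sets bits 3 4 -> bits=10111000111
Op 6: query bat -> checks bit3=1, bit4=1 (all 1) -> maybe
Query results in order: maybe maybe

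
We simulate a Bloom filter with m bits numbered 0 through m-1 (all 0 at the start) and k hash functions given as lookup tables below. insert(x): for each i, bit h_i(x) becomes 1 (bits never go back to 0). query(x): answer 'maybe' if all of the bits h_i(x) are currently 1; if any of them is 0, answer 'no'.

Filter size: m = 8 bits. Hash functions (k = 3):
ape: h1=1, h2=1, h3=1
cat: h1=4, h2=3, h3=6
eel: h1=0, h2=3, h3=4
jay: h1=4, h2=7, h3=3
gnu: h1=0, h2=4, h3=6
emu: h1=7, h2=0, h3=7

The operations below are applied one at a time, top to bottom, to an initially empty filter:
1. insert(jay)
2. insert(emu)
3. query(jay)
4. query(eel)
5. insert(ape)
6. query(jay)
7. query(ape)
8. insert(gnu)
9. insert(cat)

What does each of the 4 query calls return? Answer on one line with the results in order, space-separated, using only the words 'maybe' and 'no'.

Answer: maybe maybe maybe maybe

Derivation:
Start: bits=00000000
Op 1: insert jay -> sets bits 3 4 7 -> bits=00011001
Op 2: insert emu -> sets bits 0 7 -> bits=10011001
Op 3: query jay -> checks bit3=1, bit4=1, bit7=1 (all 1) -> maybe
Op 4: query eel -> checks bit0=1, bit3=1, bit4=1 (all 1) -> maybe
Op 5: insert ape -> sets bits 1 -> bits=11011001
Op 6: query jay -> checks bit3=1, bit4=1, bit7=1 (all 1) -> maybe
Op 7: query ape -> checks bit1=1 (all 1) -> maybe
Op 8: insert gnu -> sets bits 0 4 6 -> bits=11011011
Op 9: insert cat -> sets bits 3 4 6 -> bits=11011011
Query results in order: maybe maybe maybe maybe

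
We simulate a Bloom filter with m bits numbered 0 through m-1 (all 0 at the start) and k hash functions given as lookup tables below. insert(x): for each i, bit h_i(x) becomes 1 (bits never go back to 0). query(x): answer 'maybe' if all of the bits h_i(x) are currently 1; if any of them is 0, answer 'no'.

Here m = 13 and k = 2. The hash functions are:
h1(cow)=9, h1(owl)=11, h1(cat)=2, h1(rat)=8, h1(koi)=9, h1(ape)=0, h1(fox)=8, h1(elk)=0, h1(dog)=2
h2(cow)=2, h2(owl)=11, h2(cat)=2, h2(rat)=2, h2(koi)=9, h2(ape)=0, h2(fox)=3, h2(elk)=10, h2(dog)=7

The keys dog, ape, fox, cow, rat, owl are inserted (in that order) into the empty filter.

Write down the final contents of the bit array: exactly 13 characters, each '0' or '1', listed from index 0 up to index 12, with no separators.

Answer: 1011000111010

Derivation:
Start: bits=0000000000000
After insert 'dog': sets bits 2 7 -> bits=0010000100000
After insert 'ape': sets bits 0 -> bits=1010000100000
After insert 'fox': sets bits 3 8 -> bits=1011000110000
After insert 'cow': sets bits 2 9 -> bits=1011000111000
After insert 'rat': sets bits 2 8 -> bits=1011000111000
After insert 'owl': sets bits 11 -> bits=1011000111010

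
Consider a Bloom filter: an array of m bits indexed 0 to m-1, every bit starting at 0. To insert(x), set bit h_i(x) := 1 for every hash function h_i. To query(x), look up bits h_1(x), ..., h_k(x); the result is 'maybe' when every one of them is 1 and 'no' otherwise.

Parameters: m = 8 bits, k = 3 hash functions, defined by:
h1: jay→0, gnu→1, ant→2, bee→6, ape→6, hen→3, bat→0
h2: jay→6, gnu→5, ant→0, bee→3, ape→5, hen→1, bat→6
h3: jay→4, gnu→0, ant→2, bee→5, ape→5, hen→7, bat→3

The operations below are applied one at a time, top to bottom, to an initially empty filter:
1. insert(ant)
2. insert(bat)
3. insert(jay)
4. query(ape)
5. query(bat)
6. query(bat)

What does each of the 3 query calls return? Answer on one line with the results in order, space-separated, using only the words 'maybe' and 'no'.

Start: bits=00000000
Op 1: insert ant -> sets bits 0 2 -> bits=10100000
Op 2: insert bat -> sets bits 0 3 6 -> bits=10110010
Op 3: insert jay -> sets bits 0 4 6 -> bits=10111010
Op 4: query ape -> checks bit5=0, bit6=1 (has a 0) -> no
Op 5: query bat -> checks bit0=1, bit3=1, bit6=1 (all 1) -> maybe
Op 6: query bat -> checks bit0=1, bit3=1, bit6=1 (all 1) -> maybe
Query results in order: no maybe maybe

Answer: no maybe maybe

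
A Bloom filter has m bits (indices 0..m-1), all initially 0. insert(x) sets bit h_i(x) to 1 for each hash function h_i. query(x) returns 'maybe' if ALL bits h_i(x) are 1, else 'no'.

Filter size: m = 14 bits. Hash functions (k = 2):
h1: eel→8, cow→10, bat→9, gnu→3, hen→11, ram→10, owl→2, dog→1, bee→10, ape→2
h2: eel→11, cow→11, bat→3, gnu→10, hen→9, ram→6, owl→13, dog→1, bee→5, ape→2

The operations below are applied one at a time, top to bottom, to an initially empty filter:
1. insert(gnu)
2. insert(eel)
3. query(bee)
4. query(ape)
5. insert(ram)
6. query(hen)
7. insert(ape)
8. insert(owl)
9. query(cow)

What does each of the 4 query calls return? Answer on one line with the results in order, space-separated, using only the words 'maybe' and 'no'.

Start: bits=00000000000000
Op 1: insert gnu -> sets bits 3 10 -> bits=00010000001000
Op 2: insert eel -> sets bits 8 11 -> bits=00010000101100
Op 3: query bee -> checks bit5=0, bit10=1 (has a 0) -> no
Op 4: query ape -> checks bit2=0 (has a 0) -> no
Op 5: insert ram -> sets bits 6 10 -> bits=00010010101100
Op 6: query hen -> checks bit9=0, bit11=1 (has a 0) -> no
Op 7: insert ape -> sets bits 2 -> bits=00110010101100
Op 8: insert owl -> sets bits 2 13 -> bits=00110010101101
Op 9: query cow -> checks bit10=1, bit11=1 (all 1) -> maybe
Query results in order: no no no maybe

Answer: no no no maybe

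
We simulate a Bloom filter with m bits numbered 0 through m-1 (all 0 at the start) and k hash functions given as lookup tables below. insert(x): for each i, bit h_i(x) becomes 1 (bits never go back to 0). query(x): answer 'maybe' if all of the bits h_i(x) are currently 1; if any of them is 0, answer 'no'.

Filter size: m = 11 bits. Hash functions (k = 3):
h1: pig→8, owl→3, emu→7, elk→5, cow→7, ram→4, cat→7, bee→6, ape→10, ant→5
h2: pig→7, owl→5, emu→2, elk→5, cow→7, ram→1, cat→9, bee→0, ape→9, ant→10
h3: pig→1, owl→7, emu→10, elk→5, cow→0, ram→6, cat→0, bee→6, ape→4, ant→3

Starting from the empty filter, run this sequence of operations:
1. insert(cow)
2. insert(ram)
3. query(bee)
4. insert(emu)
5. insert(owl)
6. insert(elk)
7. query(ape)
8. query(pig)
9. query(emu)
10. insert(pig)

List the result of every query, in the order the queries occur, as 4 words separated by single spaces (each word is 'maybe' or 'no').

Start: bits=00000000000
Op 1: insert cow -> sets bits 0 7 -> bits=10000001000
Op 2: insert ram -> sets bits 1 4 6 -> bits=11001011000
Op 3: query bee -> checks bit0=1, bit6=1 (all 1) -> maybe
Op 4: insert emu -> sets bits 2 7 10 -> bits=11101011001
Op 5: insert owl -> sets bits 3 5 7 -> bits=11111111001
Op 6: insert elk -> sets bits 5 -> bits=11111111001
Op 7: query ape -> checks bit4=1, bit9=0, bit10=1 (has a 0) -> no
Op 8: query pig -> checks bit1=1, bit7=1, bit8=0 (has a 0) -> no
Op 9: query emu -> checks bit2=1, bit7=1, bit10=1 (all 1) -> maybe
Op 10: insert pig -> sets bits 1 7 8 -> bits=11111111101
Query results in order: maybe no no maybe

Answer: maybe no no maybe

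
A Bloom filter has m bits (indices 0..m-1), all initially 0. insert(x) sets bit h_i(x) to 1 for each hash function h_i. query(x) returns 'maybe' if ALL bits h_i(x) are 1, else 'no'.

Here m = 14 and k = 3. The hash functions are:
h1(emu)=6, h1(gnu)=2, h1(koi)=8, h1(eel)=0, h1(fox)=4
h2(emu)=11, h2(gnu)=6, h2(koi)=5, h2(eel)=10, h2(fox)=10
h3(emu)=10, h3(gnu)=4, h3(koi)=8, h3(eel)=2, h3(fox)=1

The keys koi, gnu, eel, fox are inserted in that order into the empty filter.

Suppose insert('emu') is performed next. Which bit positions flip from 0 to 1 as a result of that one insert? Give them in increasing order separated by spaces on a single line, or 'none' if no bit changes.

Start: bits=00000000000000
After insert 'koi': sets bits 5 8 -> bits=00000100100000
After insert 'gnu': sets bits 2 4 6 -> bits=00101110100000
After insert 'eel': sets bits 0 2 10 -> bits=10101110101000
After insert 'fox': sets bits 1 4 10 -> bits=11101110101000
insert 'emu' would touch bits 6 10 11; currently bit6=1, bit10=1, bit11=0
Bits that are 0 among those (would change 0->1): 11

Answer: 11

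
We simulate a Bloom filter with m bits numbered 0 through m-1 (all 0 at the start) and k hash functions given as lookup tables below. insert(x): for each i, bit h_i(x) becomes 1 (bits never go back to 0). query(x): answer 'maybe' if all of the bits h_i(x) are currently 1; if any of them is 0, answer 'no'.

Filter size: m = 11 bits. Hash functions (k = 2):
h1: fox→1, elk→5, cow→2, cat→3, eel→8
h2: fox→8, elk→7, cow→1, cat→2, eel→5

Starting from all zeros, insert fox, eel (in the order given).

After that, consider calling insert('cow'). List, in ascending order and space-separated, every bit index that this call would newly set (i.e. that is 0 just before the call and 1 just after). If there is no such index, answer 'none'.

Start: bits=00000000000
After insert 'fox': sets bits 1 8 -> bits=01000000100
After insert 'eel': sets bits 5 8 -> bits=01000100100
insert 'cow' would touch bits 1 2; currently bit1=1, bit2=0
Bits that are 0 among those (would change 0->1): 2

Answer: 2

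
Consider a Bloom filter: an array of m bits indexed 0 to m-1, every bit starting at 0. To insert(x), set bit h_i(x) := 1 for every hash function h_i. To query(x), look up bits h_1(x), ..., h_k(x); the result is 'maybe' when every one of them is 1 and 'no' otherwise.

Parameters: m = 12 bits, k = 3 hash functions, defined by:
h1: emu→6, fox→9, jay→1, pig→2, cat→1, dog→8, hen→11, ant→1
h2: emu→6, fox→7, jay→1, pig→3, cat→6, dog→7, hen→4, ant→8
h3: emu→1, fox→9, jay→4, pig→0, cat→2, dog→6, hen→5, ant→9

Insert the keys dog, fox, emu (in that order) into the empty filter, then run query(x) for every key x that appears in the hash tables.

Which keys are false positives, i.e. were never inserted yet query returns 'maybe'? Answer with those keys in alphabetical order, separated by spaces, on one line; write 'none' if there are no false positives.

Start: bits=000000000000
After insert 'dog': sets bits 6 7 8 -> bits=000000111000
After insert 'fox': sets bits 7 9 -> bits=000000111100
After insert 'emu': sets bits 1 6 -> bits=010000111100
Not inserted: ant cat hen jay pig — query each against bits=010000111100:
query ant: checks bit1=1, bit8=1, bit9=1 (all 1) -> maybe => FALSE POSITIVE
query cat: checks bit1=1, bit2=0, bit6=1 (has a 0) -> no => not a false positive
query hen: checks bit4=0, bit5=0, bit11=0 (has a 0) -> no => not a false positive
query jay: checks bit1=1, bit4=0 (has a 0) -> no => not a false positive
query pig: checks bit0=0, bit2=0, bit3=0 (has a 0) -> no => not a false positive
False positives (alphabetical): ant

Answer: ant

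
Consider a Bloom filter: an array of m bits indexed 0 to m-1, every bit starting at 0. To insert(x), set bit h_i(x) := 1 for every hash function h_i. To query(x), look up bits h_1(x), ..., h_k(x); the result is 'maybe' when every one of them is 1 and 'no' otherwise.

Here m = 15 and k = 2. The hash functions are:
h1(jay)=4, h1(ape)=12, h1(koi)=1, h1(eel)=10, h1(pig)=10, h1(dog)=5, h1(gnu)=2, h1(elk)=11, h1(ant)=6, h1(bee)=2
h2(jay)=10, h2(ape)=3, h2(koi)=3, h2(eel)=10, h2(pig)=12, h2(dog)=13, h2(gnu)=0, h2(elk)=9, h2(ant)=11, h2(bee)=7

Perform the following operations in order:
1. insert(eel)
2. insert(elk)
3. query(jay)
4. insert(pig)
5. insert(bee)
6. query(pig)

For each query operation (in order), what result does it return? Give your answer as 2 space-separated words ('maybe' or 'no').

Answer: no maybe

Derivation:
Start: bits=000000000000000
Op 1: insert eel -> sets bits 10 -> bits=000000000010000
Op 2: insert elk -> sets bits 9 11 -> bits=000000000111000
Op 3: query jay -> checks bit4=0, bit10=1 (has a 0) -> no
Op 4: insert pig -> sets bits 10 12 -> bits=000000000111100
Op 5: insert bee -> sets bits 2 7 -> bits=001000010111100
Op 6: query pig -> checks bit10=1, bit12=1 (all 1) -> maybe
Query results in order: no maybe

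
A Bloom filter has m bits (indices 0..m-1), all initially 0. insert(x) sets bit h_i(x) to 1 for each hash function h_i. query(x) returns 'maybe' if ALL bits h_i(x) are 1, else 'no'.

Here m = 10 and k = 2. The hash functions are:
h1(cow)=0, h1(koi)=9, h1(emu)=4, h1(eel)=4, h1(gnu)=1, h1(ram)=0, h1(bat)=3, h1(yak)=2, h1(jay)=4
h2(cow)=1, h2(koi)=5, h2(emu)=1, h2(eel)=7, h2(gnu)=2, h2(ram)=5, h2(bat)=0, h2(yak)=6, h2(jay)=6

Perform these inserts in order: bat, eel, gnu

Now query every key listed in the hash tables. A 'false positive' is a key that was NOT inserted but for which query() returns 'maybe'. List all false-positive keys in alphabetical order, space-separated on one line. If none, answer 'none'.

Start: bits=0000000000
After insert 'bat': sets bits 0 3 -> bits=1001000000
After insert 'eel': sets bits 4 7 -> bits=1001100100
After insert 'gnu': sets bits 1 2 -> bits=1111100100
Not inserted: cow emu jay koi ram yak — query each against bits=1111100100:
query cow: checks bit0=1, bit1=1 (all 1) -> maybe => FALSE POSITIVE
query emu: checks bit1=1, bit4=1 (all 1) -> maybe => FALSE POSITIVE
query jay: checks bit4=1, bit6=0 (has a 0) -> no => not a false positive
query koi: checks bit5=0, bit9=0 (has a 0) -> no => not a false positive
query ram: checks bit0=1, bit5=0 (has a 0) -> no => not a false positive
query yak: checks bit2=1, bit6=0 (has a 0) -> no => not a false positive
False positives (alphabetical): cow emu

Answer: cow emu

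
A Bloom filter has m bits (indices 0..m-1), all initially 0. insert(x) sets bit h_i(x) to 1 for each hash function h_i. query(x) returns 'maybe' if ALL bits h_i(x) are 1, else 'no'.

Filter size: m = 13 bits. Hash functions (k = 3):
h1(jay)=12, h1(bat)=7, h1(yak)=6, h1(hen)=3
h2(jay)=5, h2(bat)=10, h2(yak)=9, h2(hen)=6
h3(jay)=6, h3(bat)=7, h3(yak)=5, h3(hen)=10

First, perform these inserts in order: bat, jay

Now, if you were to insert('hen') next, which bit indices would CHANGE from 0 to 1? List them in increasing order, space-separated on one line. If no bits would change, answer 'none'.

Answer: 3

Derivation:
Start: bits=0000000000000
After insert 'bat': sets bits 7 10 -> bits=0000000100100
After insert 'jay': sets bits 5 6 12 -> bits=0000011100101
insert 'hen' would touch bits 3 6 10; currently bit3=0, bit6=1, bit10=1
Bits that are 0 among those (would change 0->1): 3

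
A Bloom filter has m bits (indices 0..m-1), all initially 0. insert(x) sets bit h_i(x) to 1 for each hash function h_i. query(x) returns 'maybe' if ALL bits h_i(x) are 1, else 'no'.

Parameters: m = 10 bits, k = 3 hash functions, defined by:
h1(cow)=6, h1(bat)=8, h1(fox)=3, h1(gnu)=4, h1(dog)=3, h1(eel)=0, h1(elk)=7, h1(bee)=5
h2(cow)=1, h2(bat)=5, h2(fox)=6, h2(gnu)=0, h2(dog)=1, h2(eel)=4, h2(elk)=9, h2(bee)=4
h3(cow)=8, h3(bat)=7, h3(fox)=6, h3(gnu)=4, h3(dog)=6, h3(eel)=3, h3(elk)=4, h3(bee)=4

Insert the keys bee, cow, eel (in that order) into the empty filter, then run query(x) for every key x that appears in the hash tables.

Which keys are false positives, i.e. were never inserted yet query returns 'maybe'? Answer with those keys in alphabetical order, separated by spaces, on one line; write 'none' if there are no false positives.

Start: bits=0000000000
After insert 'bee': sets bits 4 5 -> bits=0000110000
After insert 'cow': sets bits 1 6 8 -> bits=0100111010
After insert 'eel': sets bits 0 3 4 -> bits=1101111010
Not inserted: bat dog elk fox gnu — query each against bits=1101111010:
query bat: checks bit5=1, bit7=0, bit8=1 (has a 0) -> no => not a false positive
query dog: checks bit1=1, bit3=1, bit6=1 (all 1) -> maybe => FALSE POSITIVE
query elk: checks bit4=1, bit7=0, bit9=0 (has a 0) -> no => not a false positive
query fox: checks bit3=1, bit6=1 (all 1) -> maybe => FALSE POSITIVE
query gnu: checks bit0=1, bit4=1 (all 1) -> maybe => FALSE POSITIVE
False positives (alphabetical): dog fox gnu

Answer: dog fox gnu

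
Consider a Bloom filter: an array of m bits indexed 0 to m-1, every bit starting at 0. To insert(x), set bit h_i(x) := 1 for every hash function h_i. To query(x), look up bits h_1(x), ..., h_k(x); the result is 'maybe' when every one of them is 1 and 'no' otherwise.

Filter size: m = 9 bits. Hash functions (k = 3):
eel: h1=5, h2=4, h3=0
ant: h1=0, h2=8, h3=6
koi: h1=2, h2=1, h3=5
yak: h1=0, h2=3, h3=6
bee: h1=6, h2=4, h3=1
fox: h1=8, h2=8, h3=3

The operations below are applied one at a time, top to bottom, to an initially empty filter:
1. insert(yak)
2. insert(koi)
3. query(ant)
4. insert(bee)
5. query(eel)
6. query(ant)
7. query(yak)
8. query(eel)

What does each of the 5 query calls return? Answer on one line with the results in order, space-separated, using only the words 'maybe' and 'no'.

Answer: no maybe no maybe maybe

Derivation:
Start: bits=000000000
Op 1: insert yak -> sets bits 0 3 6 -> bits=100100100
Op 2: insert koi -> sets bits 1 2 5 -> bits=111101100
Op 3: query ant -> checks bit0=1, bit6=1, bit8=0 (has a 0) -> no
Op 4: insert bee -> sets bits 1 4 6 -> bits=111111100
Op 5: query eel -> checks bit0=1, bit4=1, bit5=1 (all 1) -> maybe
Op 6: query ant -> checks bit0=1, bit6=1, bit8=0 (has a 0) -> no
Op 7: query yak -> checks bit0=1, bit3=1, bit6=1 (all 1) -> maybe
Op 8: query eel -> checks bit0=1, bit4=1, bit5=1 (all 1) -> maybe
Query results in order: no maybe no maybe maybe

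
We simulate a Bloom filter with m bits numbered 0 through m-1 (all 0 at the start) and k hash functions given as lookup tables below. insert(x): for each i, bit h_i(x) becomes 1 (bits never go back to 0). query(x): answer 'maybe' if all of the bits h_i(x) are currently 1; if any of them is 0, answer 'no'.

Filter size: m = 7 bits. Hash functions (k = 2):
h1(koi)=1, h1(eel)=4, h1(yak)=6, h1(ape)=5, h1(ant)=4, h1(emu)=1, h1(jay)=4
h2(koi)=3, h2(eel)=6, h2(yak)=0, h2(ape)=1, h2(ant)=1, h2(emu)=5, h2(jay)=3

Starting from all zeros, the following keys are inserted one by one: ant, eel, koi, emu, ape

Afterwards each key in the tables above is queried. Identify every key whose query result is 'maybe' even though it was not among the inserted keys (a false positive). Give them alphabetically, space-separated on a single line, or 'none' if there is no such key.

Answer: jay

Derivation:
Start: bits=0000000
After insert 'ant': sets bits 1 4 -> bits=0100100
After insert 'eel': sets bits 4 6 -> bits=0100101
After insert 'koi': sets bits 1 3 -> bits=0101101
After insert 'emu': sets bits 1 5 -> bits=0101111
After insert 'ape': sets bits 1 5 -> bits=0101111
Not inserted: jay yak — query each against bits=0101111:
query jay: checks bit3=1, bit4=1 (all 1) -> maybe => FALSE POSITIVE
query yak: checks bit0=0, bit6=1 (has a 0) -> no => not a false positive
False positives (alphabetical): jay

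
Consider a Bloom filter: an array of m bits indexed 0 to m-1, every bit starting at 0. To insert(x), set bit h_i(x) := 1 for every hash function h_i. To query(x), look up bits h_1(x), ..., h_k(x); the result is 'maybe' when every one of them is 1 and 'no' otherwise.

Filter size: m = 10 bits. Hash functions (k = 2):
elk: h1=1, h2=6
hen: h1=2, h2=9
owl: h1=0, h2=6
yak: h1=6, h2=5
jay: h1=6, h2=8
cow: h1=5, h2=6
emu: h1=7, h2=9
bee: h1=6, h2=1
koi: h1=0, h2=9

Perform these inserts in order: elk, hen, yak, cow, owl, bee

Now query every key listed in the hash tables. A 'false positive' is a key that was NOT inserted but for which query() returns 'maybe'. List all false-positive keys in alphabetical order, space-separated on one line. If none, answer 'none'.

Start: bits=0000000000
After insert 'elk': sets bits 1 6 -> bits=0100001000
After insert 'hen': sets bits 2 9 -> bits=0110001001
After insert 'yak': sets bits 5 6 -> bits=0110011001
After insert 'cow': sets bits 5 6 -> bits=0110011001
After insert 'owl': sets bits 0 6 -> bits=1110011001
After insert 'bee': sets bits 1 6 -> bits=1110011001
Not inserted: emu jay koi — query each against bits=1110011001:
query emu: checks bit7=0, bit9=1 (has a 0) -> no => not a false positive
query jay: checks bit6=1, bit8=0 (has a 0) -> no => not a false positive
query koi: checks bit0=1, bit9=1 (all 1) -> maybe => FALSE POSITIVE
False positives (alphabetical): koi

Answer: koi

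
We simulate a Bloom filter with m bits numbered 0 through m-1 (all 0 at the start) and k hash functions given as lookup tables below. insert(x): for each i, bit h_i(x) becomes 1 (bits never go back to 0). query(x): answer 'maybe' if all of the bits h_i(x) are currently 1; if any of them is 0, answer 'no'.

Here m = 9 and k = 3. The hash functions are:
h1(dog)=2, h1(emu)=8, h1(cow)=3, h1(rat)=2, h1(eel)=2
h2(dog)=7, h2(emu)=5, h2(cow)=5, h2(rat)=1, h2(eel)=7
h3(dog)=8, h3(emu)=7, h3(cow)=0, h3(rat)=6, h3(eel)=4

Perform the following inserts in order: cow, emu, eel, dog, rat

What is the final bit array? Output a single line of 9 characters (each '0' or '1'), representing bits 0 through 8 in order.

Start: bits=000000000
After insert 'cow': sets bits 0 3 5 -> bits=100101000
After insert 'emu': sets bits 5 7 8 -> bits=100101011
After insert 'eel': sets bits 2 4 7 -> bits=101111011
After insert 'dog': sets bits 2 7 8 -> bits=101111011
After insert 'rat': sets bits 1 2 6 -> bits=111111111

Answer: 111111111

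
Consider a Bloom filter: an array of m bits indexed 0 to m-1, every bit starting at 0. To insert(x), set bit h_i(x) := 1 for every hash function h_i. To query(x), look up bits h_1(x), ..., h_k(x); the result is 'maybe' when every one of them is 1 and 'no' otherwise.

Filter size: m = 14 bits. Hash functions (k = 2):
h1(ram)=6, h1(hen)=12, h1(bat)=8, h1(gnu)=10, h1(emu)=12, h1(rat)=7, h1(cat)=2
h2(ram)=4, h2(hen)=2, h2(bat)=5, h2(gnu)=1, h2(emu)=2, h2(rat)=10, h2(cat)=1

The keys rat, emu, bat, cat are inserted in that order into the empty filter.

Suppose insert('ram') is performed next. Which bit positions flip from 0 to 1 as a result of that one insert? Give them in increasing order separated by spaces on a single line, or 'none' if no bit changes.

Start: bits=00000000000000
After insert 'rat': sets bits 7 10 -> bits=00000001001000
After insert 'emu': sets bits 2 12 -> bits=00100001001010
After insert 'bat': sets bits 5 8 -> bits=00100101101010
After insert 'cat': sets bits 1 2 -> bits=01100101101010
insert 'ram' would touch bits 4 6; currently bit4=0, bit6=0
Bits that are 0 among those (would change 0->1): 4 6

Answer: 4 6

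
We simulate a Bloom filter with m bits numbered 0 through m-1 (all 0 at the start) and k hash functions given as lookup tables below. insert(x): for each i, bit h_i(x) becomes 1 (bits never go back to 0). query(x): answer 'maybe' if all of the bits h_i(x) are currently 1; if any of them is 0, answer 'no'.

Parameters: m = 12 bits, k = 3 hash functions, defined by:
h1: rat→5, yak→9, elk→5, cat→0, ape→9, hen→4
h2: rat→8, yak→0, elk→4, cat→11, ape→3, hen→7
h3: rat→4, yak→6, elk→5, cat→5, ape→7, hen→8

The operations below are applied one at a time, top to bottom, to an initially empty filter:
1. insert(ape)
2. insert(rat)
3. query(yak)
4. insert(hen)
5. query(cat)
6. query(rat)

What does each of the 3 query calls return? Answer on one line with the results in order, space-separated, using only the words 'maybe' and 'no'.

Answer: no no maybe

Derivation:
Start: bits=000000000000
Op 1: insert ape -> sets bits 3 7 9 -> bits=000100010100
Op 2: insert rat -> sets bits 4 5 8 -> bits=000111011100
Op 3: query yak -> checks bit0=0, bit6=0, bit9=1 (has a 0) -> no
Op 4: insert hen -> sets bits 4 7 8 -> bits=000111011100
Op 5: query cat -> checks bit0=0, bit5=1, bit11=0 (has a 0) -> no
Op 6: query rat -> checks bit4=1, bit5=1, bit8=1 (all 1) -> maybe
Query results in order: no no maybe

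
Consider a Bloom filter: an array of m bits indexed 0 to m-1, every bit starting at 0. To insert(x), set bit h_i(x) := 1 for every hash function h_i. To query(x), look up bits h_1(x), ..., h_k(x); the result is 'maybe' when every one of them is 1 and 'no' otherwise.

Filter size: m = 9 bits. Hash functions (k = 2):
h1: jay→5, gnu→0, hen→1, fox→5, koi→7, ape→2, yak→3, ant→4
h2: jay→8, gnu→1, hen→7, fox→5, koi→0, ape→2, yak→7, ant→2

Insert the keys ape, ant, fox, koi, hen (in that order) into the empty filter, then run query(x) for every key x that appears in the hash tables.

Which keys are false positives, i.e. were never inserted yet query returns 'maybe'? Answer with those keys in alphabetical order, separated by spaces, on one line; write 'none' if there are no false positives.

Answer: gnu

Derivation:
Start: bits=000000000
After insert 'ape': sets bits 2 -> bits=001000000
After insert 'ant': sets bits 2 4 -> bits=001010000
After insert 'fox': sets bits 5 -> bits=001011000
After insert 'koi': sets bits 0 7 -> bits=101011010
After insert 'hen': sets bits 1 7 -> bits=111011010
Not inserted: gnu jay yak — query each against bits=111011010:
query gnu: checks bit0=1, bit1=1 (all 1) -> maybe => FALSE POSITIVE
query jay: checks bit5=1, bit8=0 (has a 0) -> no => not a false positive
query yak: checks bit3=0, bit7=1 (has a 0) -> no => not a false positive
False positives (alphabetical): gnu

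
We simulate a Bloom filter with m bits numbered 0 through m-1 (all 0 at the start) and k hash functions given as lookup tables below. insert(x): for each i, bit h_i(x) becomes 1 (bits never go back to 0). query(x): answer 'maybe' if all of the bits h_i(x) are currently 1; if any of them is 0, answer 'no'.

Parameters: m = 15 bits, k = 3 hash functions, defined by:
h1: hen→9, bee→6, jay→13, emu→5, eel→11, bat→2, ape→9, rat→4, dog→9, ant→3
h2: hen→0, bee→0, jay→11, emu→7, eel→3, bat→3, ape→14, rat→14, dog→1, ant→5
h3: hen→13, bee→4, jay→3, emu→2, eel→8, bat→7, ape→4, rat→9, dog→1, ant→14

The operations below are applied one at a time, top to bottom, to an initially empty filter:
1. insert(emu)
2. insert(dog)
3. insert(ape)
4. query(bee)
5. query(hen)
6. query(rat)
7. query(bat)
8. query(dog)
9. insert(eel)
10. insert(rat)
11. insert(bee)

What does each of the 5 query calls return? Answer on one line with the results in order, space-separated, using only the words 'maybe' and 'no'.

Start: bits=000000000000000
Op 1: insert emu -> sets bits 2 5 7 -> bits=001001010000000
Op 2: insert dog -> sets bits 1 9 -> bits=011001010100000
Op 3: insert ape -> sets bits 4 9 14 -> bits=011011010100001
Op 4: query bee -> checks bit0=0, bit4=1, bit6=0 (has a 0) -> no
Op 5: query hen -> checks bit0=0, bit9=1, bit13=0 (has a 0) -> no
Op 6: query rat -> checks bit4=1, bit9=1, bit14=1 (all 1) -> maybe
Op 7: query bat -> checks bit2=1, bit3=0, bit7=1 (has a 0) -> no
Op 8: query dog -> checks bit1=1, bit9=1 (all 1) -> maybe
Op 9: insert eel -> sets bits 3 8 11 -> bits=011111011101001
Op 10: insert rat -> sets bits 4 9 14 -> bits=011111011101001
Op 11: insert bee -> sets bits 0 4 6 -> bits=111111111101001
Query results in order: no no maybe no maybe

Answer: no no maybe no maybe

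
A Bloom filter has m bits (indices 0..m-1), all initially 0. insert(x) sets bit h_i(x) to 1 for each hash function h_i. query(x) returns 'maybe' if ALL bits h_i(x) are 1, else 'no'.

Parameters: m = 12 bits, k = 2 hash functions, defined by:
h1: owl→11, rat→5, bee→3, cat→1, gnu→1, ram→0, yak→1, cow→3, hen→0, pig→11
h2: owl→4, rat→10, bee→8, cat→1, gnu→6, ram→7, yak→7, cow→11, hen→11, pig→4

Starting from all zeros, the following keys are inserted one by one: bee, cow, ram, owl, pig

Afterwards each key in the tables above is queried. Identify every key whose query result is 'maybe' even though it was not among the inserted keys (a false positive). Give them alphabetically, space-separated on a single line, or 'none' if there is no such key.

Start: bits=000000000000
After insert 'bee': sets bits 3 8 -> bits=000100001000
After insert 'cow': sets bits 3 11 -> bits=000100001001
After insert 'ram': sets bits 0 7 -> bits=100100011001
After insert 'owl': sets bits 4 11 -> bits=100110011001
After insert 'pig': sets bits 4 11 -> bits=100110011001
Not inserted: cat gnu hen rat yak — query each against bits=100110011001:
query cat: checks bit1=0 (has a 0) -> no => not a false positive
query gnu: checks bit1=0, bit6=0 (has a 0) -> no => not a false positive
query hen: checks bit0=1, bit11=1 (all 1) -> maybe => FALSE POSITIVE
query rat: checks bit5=0, bit10=0 (has a 0) -> no => not a false positive
query yak: checks bit1=0, bit7=1 (has a 0) -> no => not a false positive
False positives (alphabetical): hen

Answer: hen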